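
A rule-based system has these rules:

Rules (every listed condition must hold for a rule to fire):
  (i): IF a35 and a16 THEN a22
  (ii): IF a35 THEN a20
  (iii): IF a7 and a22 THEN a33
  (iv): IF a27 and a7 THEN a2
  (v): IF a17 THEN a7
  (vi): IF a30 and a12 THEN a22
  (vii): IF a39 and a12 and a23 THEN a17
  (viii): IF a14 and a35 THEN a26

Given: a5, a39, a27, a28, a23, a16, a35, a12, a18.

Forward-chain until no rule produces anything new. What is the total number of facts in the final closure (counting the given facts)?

15

Round 1: (i) [IF a35 and a16 THEN a22]; (ii) [IF a35 THEN a20]; (vii) [IF a39 and a12 and a23 THEN a17]. Adds a22, a20, a17.
Round 2: (v) [IF a17 THEN a7]. Adds a7.
Round 3: (iii) [IF a7 and a22 THEN a33]; (iv) [IF a27 and a7 THEN a2]. Adds a33, a2.
Closure: {a12, a16, a17, a18, a2, a20, a22, a23, a27, a28, a33, a35, a39, a5, a7} — 15 facts.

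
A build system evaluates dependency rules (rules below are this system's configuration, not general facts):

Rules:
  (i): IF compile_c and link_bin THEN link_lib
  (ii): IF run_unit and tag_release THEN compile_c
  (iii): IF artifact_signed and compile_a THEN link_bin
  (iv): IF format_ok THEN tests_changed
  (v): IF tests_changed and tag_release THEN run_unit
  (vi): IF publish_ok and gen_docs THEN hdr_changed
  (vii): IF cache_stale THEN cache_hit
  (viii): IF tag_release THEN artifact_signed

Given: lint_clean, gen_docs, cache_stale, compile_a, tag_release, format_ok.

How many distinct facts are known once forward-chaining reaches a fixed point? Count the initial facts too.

Round 1: (iv) [IF format_ok THEN tests_changed]; (vii) [IF cache_stale THEN cache_hit]; (viii) [IF tag_release THEN artifact_signed]. Adds tests_changed, cache_hit, artifact_signed.
Round 2: (iii) [IF artifact_signed and compile_a THEN link_bin]; (v) [IF tests_changed and tag_release THEN run_unit]. Adds link_bin, run_unit.
Round 3: (ii) [IF run_unit and tag_release THEN compile_c]. Adds compile_c.
Round 4: (i) [IF compile_c and link_bin THEN link_lib]. Adds link_lib.
Closure: {artifact_signed, cache_hit, cache_stale, compile_a, compile_c, format_ok, gen_docs, link_bin, link_lib, lint_clean, run_unit, tag_release, tests_changed} — 13 facts.

13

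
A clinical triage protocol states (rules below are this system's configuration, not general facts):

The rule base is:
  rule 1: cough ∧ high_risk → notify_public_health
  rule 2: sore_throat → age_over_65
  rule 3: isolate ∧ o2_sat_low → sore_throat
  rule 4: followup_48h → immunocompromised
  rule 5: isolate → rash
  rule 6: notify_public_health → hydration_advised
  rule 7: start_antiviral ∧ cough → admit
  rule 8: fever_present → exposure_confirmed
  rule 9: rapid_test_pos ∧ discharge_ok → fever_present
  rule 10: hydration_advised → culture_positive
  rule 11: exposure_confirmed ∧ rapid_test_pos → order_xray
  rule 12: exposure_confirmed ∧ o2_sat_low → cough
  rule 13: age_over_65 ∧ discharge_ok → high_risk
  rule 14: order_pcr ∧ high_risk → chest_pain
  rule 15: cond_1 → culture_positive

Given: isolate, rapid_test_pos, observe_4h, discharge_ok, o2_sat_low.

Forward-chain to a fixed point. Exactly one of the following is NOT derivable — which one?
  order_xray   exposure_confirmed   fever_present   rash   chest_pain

chest_pain

Round 1: rule 3 [isolate ∧ o2_sat_low → sore_throat]; rule 5 [isolate → rash]; rule 9 [rapid_test_pos ∧ discharge_ok → fever_present]. New: sore_throat, rash, fever_present.
Round 2: rule 2 [sore_throat → age_over_65]; rule 8 [fever_present → exposure_confirmed]. New: age_over_65, exposure_confirmed.
Round 3: rule 11 [exposure_confirmed ∧ rapid_test_pos → order_xray]; rule 12 [exposure_confirmed ∧ o2_sat_low → cough]; rule 13 [age_over_65 ∧ discharge_ok → high_risk]. New: order_xray, cough, high_risk.
Round 4: rule 1 [cough ∧ high_risk → notify_public_health]. New: notify_public_health.
Round 5: rule 6 [notify_public_health → hydration_advised]. New: hydration_advised.
Round 6: rule 10 [hydration_advised → culture_positive]. New: culture_positive.
Derived: order_xray (round 3), fever_present (round 1), exposure_confirmed (round 2), rash (round 1). chest_pain never appears in any round.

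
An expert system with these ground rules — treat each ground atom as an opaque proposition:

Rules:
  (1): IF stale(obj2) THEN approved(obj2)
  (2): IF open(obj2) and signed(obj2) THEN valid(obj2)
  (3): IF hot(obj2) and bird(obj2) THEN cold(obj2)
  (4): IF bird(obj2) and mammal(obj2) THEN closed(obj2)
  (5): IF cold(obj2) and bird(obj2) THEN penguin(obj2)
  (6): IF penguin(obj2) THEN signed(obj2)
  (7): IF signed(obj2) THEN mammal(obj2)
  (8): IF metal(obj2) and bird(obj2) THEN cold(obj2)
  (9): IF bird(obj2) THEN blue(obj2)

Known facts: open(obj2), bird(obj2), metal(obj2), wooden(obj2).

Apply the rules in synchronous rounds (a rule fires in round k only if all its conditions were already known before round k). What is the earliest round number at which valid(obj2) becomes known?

4

Round 1: (8) [IF metal(obj2) and bird(obj2) THEN cold(obj2)]; (9) [IF bird(obj2) THEN blue(obj2)]. Adds cold(obj2), blue(obj2).
Round 2: (5) [IF cold(obj2) and bird(obj2) THEN penguin(obj2)]. Adds penguin(obj2).
Round 3: (6) [IF penguin(obj2) THEN signed(obj2)]. Adds signed(obj2).
Round 4: (2) [IF open(obj2) and signed(obj2) THEN valid(obj2)]; (7) [IF signed(obj2) THEN mammal(obj2)]. Adds valid(obj2), mammal(obj2).
valid(obj2) first appears in round 4.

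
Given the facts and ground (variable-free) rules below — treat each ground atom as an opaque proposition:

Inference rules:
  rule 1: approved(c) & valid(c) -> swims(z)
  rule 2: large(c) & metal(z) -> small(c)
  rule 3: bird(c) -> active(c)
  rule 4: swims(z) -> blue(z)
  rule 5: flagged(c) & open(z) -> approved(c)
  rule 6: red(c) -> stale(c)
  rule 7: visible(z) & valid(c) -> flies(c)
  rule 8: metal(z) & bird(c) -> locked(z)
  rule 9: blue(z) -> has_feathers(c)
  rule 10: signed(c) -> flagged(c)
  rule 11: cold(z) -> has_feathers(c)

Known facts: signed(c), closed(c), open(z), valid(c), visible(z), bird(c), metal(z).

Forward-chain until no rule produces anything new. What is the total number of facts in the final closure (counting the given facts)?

15

Round 1: rule 3 [bird(c) -> active(c)]; rule 7 [visible(z) & valid(c) -> flies(c)]; rule 8 [metal(z) & bird(c) -> locked(z)]; rule 10 [signed(c) -> flagged(c)]. Adds active(c), flies(c), locked(z), flagged(c).
Round 2: rule 5 [flagged(c) & open(z) -> approved(c)]. Adds approved(c).
Round 3: rule 1 [approved(c) & valid(c) -> swims(z)]. Adds swims(z).
Round 4: rule 4 [swims(z) -> blue(z)]. Adds blue(z).
Round 5: rule 9 [blue(z) -> has_feathers(c)]. Adds has_feathers(c).
Closure: {active(c), approved(c), bird(c), blue(z), closed(c), flagged(c), flies(c), has_feathers(c), locked(z), metal(z), open(z), signed(c), swims(z), valid(c), visible(z)} — 15 facts.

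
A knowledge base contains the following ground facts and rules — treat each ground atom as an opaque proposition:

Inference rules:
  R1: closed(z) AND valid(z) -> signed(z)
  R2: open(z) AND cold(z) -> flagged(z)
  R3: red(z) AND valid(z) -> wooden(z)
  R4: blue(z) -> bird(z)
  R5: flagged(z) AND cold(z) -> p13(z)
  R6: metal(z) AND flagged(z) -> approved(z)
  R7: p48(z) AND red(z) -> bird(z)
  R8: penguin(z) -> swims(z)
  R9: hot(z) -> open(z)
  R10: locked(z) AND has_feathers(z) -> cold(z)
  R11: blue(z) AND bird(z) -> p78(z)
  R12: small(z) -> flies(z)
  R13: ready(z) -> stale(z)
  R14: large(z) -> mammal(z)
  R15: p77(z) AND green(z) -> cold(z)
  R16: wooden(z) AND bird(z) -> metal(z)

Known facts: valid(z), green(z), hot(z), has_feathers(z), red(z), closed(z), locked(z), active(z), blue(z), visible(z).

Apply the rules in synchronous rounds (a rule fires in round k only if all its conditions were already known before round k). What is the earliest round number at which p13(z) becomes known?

3

Round 1: R1 [closed(z) AND valid(z) -> signed(z)]; R3 [red(z) AND valid(z) -> wooden(z)]; R4 [blue(z) -> bird(z)]; R9 [hot(z) -> open(z)]; R10 [locked(z) AND has_feathers(z) -> cold(z)]. New: signed(z), wooden(z), bird(z), open(z), cold(z).
Round 2: R2 [open(z) AND cold(z) -> flagged(z)]; R11 [blue(z) AND bird(z) -> p78(z)]; R16 [wooden(z) AND bird(z) -> metal(z)]. New: flagged(z), p78(z), metal(z).
Round 3: R5 [flagged(z) AND cold(z) -> p13(z)]; R6 [metal(z) AND flagged(z) -> approved(z)]. New: p13(z), approved(z).
p13(z) first appears in round 3.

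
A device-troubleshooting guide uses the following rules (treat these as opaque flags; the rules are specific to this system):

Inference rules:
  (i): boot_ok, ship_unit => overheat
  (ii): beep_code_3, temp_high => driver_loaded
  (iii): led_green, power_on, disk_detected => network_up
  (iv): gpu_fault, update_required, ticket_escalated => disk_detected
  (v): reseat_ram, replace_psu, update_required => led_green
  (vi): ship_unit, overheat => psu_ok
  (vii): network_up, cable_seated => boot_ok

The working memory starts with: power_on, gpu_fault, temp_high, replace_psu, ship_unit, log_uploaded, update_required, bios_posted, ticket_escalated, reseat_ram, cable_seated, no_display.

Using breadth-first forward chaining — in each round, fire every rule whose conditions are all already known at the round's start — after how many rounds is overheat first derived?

4

Round 1 — (iv), (v), derive disk_detected, led_green.
Round 2 — (iii), derive network_up.
Round 3 — (vii), derive boot_ok.
Round 4 — (i), derive overheat.
overheat first appears in round 4.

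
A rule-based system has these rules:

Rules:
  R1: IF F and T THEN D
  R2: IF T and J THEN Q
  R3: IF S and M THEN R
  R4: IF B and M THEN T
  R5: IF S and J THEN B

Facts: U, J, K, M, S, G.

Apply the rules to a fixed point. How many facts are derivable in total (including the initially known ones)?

[1] R3 [IF S and M THEN R]; R5 [IF S and J THEN B]. ⇒ new: R, B.
[2] R4 [IF B and M THEN T]. ⇒ new: T.
[3] R2 [IF T and J THEN Q]. ⇒ new: Q.
Closure: {B, G, J, K, M, Q, R, S, T, U} — 10 facts.

10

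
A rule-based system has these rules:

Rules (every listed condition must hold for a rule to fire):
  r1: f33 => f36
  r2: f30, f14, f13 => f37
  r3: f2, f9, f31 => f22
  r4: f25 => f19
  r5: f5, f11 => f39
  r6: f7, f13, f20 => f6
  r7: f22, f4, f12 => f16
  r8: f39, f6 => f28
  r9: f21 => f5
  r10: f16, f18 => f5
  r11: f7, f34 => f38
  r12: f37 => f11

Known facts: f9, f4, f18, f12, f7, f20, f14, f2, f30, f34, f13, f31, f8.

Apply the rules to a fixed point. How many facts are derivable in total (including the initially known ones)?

22

Round 1 — r2, r3, r6, r11, derive f37, f22, f6, f38.
Round 2 — r7, r12, derive f16, f11.
Round 3 — r10, derive f5.
Round 4 — r5, derive f39.
Round 5 — r8, derive f28.
Closure: {f11, f12, f13, f14, f16, f18, f2, f20, f22, f28, f30, f31, f34, f37, f38, f39, f4, f5, f6, f7, f8, f9} — 22 facts.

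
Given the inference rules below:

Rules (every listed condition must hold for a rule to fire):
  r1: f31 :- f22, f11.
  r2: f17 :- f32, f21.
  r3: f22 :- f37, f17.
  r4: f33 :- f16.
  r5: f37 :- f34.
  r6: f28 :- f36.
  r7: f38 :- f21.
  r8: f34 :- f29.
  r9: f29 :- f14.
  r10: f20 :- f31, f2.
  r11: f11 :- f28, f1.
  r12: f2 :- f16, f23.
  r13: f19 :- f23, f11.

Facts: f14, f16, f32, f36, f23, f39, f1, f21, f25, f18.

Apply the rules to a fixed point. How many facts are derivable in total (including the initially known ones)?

23

Round 1: r2 [f17 :- f32, f21.]; r4 [f33 :- f16.]; r6 [f28 :- f36.]; r7 [f38 :- f21.]; r9 [f29 :- f14.]; r12 [f2 :- f16, f23.]. New: f17, f33, f28, f38, f29, f2.
Round 2: r8 [f34 :- f29.]; r11 [f11 :- f28, f1.]. New: f34, f11.
Round 3: r5 [f37 :- f34.]; r13 [f19 :- f23, f11.]. New: f37, f19.
Round 4: r3 [f22 :- f37, f17.]. New: f22.
Round 5: r1 [f31 :- f22, f11.]. New: f31.
Round 6: r10 [f20 :- f31, f2.]. New: f20.
Closure: {f1, f11, f14, f16, f17, f18, f19, f2, f20, f21, f22, f23, f25, f28, f29, f31, f32, f33, f34, f36, f37, f38, f39} — 23 facts.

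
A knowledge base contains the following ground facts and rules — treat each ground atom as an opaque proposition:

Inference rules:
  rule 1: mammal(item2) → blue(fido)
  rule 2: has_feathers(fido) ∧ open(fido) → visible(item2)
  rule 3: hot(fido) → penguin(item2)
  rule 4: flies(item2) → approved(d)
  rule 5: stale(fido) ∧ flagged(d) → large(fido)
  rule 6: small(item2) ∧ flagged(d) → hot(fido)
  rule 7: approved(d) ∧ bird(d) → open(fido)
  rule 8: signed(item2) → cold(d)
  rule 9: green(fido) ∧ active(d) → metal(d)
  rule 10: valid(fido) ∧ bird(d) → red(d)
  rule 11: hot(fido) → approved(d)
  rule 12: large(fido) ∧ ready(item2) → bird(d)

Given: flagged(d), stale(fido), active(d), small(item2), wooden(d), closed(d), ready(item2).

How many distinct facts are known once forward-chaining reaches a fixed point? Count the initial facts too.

13

Round 1 — rule 5, rule 6, derive large(fido), hot(fido).
Round 2 — rule 3, rule 11, rule 12, derive penguin(item2), approved(d), bird(d).
Round 3 — rule 7, derive open(fido).
Closure: {active(d), approved(d), bird(d), closed(d), flagged(d), hot(fido), large(fido), open(fido), penguin(item2), ready(item2), small(item2), stale(fido), wooden(d)} — 13 facts.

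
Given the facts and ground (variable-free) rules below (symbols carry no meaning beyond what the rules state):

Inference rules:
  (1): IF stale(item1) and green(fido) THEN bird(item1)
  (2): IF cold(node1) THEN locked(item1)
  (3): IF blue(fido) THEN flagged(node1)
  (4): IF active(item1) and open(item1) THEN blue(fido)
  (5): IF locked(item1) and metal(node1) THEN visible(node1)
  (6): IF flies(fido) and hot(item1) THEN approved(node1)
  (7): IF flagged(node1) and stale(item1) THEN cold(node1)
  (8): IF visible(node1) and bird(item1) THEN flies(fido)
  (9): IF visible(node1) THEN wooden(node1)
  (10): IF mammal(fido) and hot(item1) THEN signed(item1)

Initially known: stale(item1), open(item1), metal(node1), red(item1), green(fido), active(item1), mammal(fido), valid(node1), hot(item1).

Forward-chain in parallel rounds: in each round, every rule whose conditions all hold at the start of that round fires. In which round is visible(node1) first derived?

Round 1 fires (1), (4), (10), giving bird(item1), blue(fido), signed(item1).
Round 2 fires (3), giving flagged(node1).
Round 3 fires (7), giving cold(node1).
Round 4 fires (2), giving locked(item1).
Round 5 fires (5), giving visible(node1).
visible(node1) first appears in round 5.

5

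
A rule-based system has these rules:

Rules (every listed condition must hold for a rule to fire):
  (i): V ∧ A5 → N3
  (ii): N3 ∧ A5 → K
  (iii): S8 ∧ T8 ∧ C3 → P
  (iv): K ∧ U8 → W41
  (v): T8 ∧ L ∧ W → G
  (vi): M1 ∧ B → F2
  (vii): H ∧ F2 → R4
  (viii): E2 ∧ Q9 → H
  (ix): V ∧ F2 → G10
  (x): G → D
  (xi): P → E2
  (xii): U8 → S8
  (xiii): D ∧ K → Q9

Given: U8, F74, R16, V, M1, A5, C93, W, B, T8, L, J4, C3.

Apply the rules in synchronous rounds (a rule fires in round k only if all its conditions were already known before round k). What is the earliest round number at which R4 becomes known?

Round 1 — (i), (v), (vi), (xii), derive N3, G, F2, S8.
Round 2 — (ii), (iii), (ix), (x), derive K, P, G10, D.
Round 3 — (iv), (xi), (xiii), derive W41, E2, Q9.
Round 4 — (viii), derive H.
Round 5 — (vii), derive R4.
R4 first appears in round 5.

5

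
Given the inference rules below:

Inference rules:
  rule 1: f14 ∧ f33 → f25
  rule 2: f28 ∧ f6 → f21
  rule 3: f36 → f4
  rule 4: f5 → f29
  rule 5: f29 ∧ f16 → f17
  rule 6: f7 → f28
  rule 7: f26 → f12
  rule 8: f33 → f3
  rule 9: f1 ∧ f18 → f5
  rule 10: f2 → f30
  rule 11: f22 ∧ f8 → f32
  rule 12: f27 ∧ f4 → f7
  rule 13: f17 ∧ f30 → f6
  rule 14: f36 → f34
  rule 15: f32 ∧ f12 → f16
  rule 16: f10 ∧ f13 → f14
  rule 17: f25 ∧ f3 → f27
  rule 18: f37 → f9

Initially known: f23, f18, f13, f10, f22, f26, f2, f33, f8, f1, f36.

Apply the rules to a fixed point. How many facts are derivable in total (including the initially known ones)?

[1] rule 3 [f36 → f4]; rule 7 [f26 → f12]; rule 8 [f33 → f3]; rule 9 [f1 ∧ f18 → f5]; rule 10 [f2 → f30]; rule 11 [f22 ∧ f8 → f32]; rule 14 [f36 → f34]; rule 16 [f10 ∧ f13 → f14]. ⇒ new: f4, f12, f3, f5, f30, f32, f34, f14.
[2] rule 1 [f14 ∧ f33 → f25]; rule 4 [f5 → f29]; rule 15 [f32 ∧ f12 → f16]. ⇒ new: f25, f29, f16.
[3] rule 5 [f29 ∧ f16 → f17]; rule 17 [f25 ∧ f3 → f27]. ⇒ new: f17, f27.
[4] rule 12 [f27 ∧ f4 → f7]; rule 13 [f17 ∧ f30 → f6]. ⇒ new: f7, f6.
[5] rule 6 [f7 → f28]. ⇒ new: f28.
[6] rule 2 [f28 ∧ f6 → f21]. ⇒ new: f21.
Closure: {f1, f10, f12, f13, f14, f16, f17, f18, f2, f21, f22, f23, f25, f26, f27, f28, f29, f3, f30, f32, f33, f34, f36, f4, f5, f6, f7, f8} — 28 facts.

28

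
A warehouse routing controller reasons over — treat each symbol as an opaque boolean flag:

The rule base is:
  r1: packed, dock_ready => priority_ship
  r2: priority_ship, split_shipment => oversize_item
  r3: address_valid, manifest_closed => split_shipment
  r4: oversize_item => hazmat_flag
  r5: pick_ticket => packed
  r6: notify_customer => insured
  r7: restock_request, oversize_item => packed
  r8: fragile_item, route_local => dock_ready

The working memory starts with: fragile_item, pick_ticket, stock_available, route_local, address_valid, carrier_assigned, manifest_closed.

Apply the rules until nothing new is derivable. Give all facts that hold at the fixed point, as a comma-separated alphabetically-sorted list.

[1] r3 [address_valid, manifest_closed => split_shipment]; r5 [pick_ticket => packed]; r8 [fragile_item, route_local => dock_ready]. ⇒ new: split_shipment, packed, dock_ready.
[2] r1 [packed, dock_ready => priority_ship]. ⇒ new: priority_ship.
[3] r2 [priority_ship, split_shipment => oversize_item]. ⇒ new: oversize_item.
[4] r4 [oversize_item => hazmat_flag]. ⇒ new: hazmat_flag.

address_valid, carrier_assigned, dock_ready, fragile_item, hazmat_flag, manifest_closed, oversize_item, packed, pick_ticket, priority_ship, route_local, split_shipment, stock_available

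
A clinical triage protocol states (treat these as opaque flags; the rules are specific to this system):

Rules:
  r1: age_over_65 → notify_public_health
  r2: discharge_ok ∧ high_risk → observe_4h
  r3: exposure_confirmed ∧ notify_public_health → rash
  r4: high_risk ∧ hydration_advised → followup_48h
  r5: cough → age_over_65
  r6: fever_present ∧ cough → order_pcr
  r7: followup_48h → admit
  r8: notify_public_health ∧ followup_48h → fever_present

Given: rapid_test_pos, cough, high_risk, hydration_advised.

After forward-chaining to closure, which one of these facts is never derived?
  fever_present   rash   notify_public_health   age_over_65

rash

Round 1 fires r4, r5, giving followup_48h, age_over_65.
Round 2 fires r1, r7, giving notify_public_health, admit.
Round 3 fires r8, giving fever_present.
Round 4 fires r6, giving order_pcr.
Derived: age_over_65 (round 1), notify_public_health (round 2), fever_present (round 3). rash never appears in any round.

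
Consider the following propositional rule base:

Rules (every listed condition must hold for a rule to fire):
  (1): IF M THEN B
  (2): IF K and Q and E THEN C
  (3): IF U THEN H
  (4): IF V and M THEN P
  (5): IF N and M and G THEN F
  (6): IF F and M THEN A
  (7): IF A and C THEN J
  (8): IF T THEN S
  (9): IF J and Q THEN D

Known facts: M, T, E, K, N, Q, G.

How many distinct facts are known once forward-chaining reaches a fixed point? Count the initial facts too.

Round 1: (1) [IF M THEN B]; (2) [IF K and Q and E THEN C]; (5) [IF N and M and G THEN F]; (8) [IF T THEN S]. New: B, C, F, S.
Round 2: (6) [IF F and M THEN A]. New: A.
Round 3: (7) [IF A and C THEN J]. New: J.
Round 4: (9) [IF J and Q THEN D]. New: D.
Closure: {A, B, C, D, E, F, G, J, K, M, N, Q, S, T} — 14 facts.

14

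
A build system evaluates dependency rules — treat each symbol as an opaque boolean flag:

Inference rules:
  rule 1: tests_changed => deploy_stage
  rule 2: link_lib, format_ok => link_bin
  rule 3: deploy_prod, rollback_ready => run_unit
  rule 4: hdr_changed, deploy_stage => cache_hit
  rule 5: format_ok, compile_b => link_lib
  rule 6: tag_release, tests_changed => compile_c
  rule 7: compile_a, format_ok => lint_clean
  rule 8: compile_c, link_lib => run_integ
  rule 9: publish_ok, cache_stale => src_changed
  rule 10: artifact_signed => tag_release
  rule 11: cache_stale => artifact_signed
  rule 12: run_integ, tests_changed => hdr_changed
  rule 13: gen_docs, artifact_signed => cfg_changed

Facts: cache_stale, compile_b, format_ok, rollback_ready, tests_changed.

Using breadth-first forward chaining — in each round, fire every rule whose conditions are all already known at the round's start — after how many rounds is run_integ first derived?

Round 1: rule 1 [tests_changed => deploy_stage]; rule 5 [format_ok, compile_b => link_lib]; rule 11 [cache_stale => artifact_signed]. New: deploy_stage, link_lib, artifact_signed.
Round 2: rule 2 [link_lib, format_ok => link_bin]; rule 10 [artifact_signed => tag_release]. New: link_bin, tag_release.
Round 3: rule 6 [tag_release, tests_changed => compile_c]. New: compile_c.
Round 4: rule 8 [compile_c, link_lib => run_integ]. New: run_integ.
run_integ first appears in round 4.

4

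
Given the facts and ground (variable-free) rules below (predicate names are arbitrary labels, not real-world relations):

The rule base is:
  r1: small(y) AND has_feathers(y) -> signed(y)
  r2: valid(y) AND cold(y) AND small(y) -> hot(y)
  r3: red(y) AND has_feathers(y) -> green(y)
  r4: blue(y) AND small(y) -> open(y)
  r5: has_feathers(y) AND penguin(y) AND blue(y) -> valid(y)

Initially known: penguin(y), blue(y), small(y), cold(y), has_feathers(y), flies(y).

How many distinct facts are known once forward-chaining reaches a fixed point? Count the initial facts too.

Round 1 fires r1, r4, r5, giving signed(y), open(y), valid(y).
Round 2 fires r2, giving hot(y).
Closure: {blue(y), cold(y), flies(y), has_feathers(y), hot(y), open(y), penguin(y), signed(y), small(y), valid(y)} — 10 facts.

10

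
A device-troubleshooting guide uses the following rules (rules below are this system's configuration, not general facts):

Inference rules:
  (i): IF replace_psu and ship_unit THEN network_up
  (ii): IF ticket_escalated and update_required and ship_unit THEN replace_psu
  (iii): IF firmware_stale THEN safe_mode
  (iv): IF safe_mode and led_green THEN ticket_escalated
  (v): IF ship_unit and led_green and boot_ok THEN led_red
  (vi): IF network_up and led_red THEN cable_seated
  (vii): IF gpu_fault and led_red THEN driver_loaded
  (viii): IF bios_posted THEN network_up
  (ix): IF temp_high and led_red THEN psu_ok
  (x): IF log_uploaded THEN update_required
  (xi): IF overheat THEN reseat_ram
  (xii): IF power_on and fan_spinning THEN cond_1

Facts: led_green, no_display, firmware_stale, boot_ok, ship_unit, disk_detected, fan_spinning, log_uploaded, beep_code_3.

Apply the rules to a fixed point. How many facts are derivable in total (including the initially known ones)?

16

Round 1: (iii) [IF firmware_stale THEN safe_mode]; (v) [IF ship_unit and led_green and boot_ok THEN led_red]; (x) [IF log_uploaded THEN update_required]. New: safe_mode, led_red, update_required.
Round 2: (iv) [IF safe_mode and led_green THEN ticket_escalated]. New: ticket_escalated.
Round 3: (ii) [IF ticket_escalated and update_required and ship_unit THEN replace_psu]. New: replace_psu.
Round 4: (i) [IF replace_psu and ship_unit THEN network_up]. New: network_up.
Round 5: (vi) [IF network_up and led_red THEN cable_seated]. New: cable_seated.
Closure: {beep_code_3, boot_ok, cable_seated, disk_detected, fan_spinning, firmware_stale, led_green, led_red, log_uploaded, network_up, no_display, replace_psu, safe_mode, ship_unit, ticket_escalated, update_required} — 16 facts.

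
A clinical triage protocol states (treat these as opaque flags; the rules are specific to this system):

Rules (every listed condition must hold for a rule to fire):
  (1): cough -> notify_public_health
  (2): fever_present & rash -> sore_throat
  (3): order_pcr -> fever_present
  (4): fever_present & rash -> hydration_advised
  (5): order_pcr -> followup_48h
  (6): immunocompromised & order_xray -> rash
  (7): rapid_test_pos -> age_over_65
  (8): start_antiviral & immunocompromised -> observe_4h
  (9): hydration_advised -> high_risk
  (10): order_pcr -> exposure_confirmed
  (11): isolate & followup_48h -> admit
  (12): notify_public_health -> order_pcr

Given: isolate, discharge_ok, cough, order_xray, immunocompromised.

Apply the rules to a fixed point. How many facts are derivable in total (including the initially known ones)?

15

Round 1: (1) [cough -> notify_public_health]; (6) [immunocompromised & order_xray -> rash]. Adds notify_public_health, rash.
Round 2: (12) [notify_public_health -> order_pcr]. Adds order_pcr.
Round 3: (3) [order_pcr -> fever_present]; (5) [order_pcr -> followup_48h]; (10) [order_pcr -> exposure_confirmed]. Adds fever_present, followup_48h, exposure_confirmed.
Round 4: (2) [fever_present & rash -> sore_throat]; (4) [fever_present & rash -> hydration_advised]; (11) [isolate & followup_48h -> admit]. Adds sore_throat, hydration_advised, admit.
Round 5: (9) [hydration_advised -> high_risk]. Adds high_risk.
Closure: {admit, cough, discharge_ok, exposure_confirmed, fever_present, followup_48h, high_risk, hydration_advised, immunocompromised, isolate, notify_public_health, order_pcr, order_xray, rash, sore_throat} — 15 facts.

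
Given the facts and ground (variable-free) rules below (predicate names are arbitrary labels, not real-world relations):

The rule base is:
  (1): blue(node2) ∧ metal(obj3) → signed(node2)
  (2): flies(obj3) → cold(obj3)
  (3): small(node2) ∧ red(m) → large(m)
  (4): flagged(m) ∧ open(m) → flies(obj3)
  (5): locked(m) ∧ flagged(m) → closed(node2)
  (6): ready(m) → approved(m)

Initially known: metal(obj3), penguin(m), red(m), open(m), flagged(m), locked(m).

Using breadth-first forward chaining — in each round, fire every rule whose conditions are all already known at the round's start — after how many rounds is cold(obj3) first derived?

2

Round 1: (4) [flagged(m) ∧ open(m) → flies(obj3)]; (5) [locked(m) ∧ flagged(m) → closed(node2)]. New: flies(obj3), closed(node2).
Round 2: (2) [flies(obj3) → cold(obj3)]. New: cold(obj3).
cold(obj3) first appears in round 2.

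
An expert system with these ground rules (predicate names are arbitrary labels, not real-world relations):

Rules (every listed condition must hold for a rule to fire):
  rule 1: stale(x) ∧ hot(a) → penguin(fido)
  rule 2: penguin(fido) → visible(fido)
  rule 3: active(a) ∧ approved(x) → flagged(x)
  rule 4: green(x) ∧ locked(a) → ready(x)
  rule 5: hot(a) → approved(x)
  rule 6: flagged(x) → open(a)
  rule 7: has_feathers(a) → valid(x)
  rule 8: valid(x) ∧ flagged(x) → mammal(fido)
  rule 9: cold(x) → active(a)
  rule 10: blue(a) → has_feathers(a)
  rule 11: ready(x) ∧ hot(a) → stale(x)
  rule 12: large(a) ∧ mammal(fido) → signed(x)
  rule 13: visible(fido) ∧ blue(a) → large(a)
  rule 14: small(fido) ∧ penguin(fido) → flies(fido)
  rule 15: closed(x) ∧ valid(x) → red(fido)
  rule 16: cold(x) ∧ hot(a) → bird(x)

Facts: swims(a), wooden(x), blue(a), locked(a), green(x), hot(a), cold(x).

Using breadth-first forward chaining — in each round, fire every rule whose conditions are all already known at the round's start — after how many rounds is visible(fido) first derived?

Round 1 fires rule 4, rule 5, rule 9, rule 10, rule 16, giving ready(x), approved(x), active(a), has_feathers(a), bird(x).
Round 2 fires rule 3, rule 7, rule 11, giving flagged(x), valid(x), stale(x).
Round 3 fires rule 1, rule 6, rule 8, giving penguin(fido), open(a), mammal(fido).
Round 4 fires rule 2, giving visible(fido).
visible(fido) first appears in round 4.

4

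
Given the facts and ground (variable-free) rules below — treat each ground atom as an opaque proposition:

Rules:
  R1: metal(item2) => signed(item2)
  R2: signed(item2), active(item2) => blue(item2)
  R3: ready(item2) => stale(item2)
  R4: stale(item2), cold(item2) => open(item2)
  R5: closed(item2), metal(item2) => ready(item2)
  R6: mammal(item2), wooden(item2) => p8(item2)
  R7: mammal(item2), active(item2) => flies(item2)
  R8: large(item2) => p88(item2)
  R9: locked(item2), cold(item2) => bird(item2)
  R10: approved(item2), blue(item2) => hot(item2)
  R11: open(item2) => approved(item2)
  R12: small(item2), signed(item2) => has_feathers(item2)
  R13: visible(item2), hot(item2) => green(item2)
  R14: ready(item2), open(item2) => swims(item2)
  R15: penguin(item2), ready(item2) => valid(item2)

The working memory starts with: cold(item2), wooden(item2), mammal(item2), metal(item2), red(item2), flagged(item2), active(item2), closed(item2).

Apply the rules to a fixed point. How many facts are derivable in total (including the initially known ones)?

[1] R1 [metal(item2) => signed(item2)]; R5 [closed(item2), metal(item2) => ready(item2)]; R6 [mammal(item2), wooden(item2) => p8(item2)]; R7 [mammal(item2), active(item2) => flies(item2)]. ⇒ new: signed(item2), ready(item2), p8(item2), flies(item2).
[2] R2 [signed(item2), active(item2) => blue(item2)]; R3 [ready(item2) => stale(item2)]. ⇒ new: blue(item2), stale(item2).
[3] R4 [stale(item2), cold(item2) => open(item2)]. ⇒ new: open(item2).
[4] R11 [open(item2) => approved(item2)]; R14 [ready(item2), open(item2) => swims(item2)]. ⇒ new: approved(item2), swims(item2).
[5] R10 [approved(item2), blue(item2) => hot(item2)]. ⇒ new: hot(item2).
Closure: {active(item2), approved(item2), blue(item2), closed(item2), cold(item2), flagged(item2), flies(item2), hot(item2), mammal(item2), metal(item2), open(item2), p8(item2), ready(item2), red(item2), signed(item2), stale(item2), swims(item2), wooden(item2)} — 18 facts.

18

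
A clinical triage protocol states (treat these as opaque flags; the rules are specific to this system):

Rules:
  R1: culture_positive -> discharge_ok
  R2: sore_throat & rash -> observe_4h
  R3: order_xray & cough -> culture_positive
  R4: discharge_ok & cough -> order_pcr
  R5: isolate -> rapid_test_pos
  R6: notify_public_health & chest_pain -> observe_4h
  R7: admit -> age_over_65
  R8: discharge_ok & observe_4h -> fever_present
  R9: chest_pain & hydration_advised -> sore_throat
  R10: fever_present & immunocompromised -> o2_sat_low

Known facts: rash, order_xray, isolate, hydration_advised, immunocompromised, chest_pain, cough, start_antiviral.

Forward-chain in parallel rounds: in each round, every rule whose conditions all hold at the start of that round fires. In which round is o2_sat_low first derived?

Round 1 — R3, R5, R9, derive culture_positive, rapid_test_pos, sore_throat.
Round 2 — R1, R2, derive discharge_ok, observe_4h.
Round 3 — R4, R8, derive order_pcr, fever_present.
Round 4 — R10, derive o2_sat_low.
o2_sat_low first appears in round 4.

4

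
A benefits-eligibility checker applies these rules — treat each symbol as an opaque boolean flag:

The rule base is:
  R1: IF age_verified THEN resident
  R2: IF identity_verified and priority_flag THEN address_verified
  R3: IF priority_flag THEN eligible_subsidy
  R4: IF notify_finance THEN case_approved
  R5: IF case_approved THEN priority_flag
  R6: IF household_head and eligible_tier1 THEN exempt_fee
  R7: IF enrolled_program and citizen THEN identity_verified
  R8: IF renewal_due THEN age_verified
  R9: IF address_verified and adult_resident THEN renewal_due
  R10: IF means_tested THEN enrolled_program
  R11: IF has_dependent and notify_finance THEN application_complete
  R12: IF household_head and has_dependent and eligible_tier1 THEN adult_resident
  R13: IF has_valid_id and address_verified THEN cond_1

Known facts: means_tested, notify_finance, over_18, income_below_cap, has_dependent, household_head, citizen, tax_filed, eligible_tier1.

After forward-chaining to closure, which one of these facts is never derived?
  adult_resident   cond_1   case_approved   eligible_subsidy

cond_1

Round 1 fires R4, R6, R10, R11, R12, giving case_approved, exempt_fee, enrolled_program, application_complete, adult_resident.
Round 2 fires R5, R7, giving priority_flag, identity_verified.
Round 3 fires R2, R3, giving address_verified, eligible_subsidy.
Round 4 fires R9, giving renewal_due.
Round 5 fires R8, giving age_verified.
Round 6 fires R1, giving resident.
Derived: case_approved (round 1), adult_resident (round 1), eligible_subsidy (round 3). cond_1 never appears in any round.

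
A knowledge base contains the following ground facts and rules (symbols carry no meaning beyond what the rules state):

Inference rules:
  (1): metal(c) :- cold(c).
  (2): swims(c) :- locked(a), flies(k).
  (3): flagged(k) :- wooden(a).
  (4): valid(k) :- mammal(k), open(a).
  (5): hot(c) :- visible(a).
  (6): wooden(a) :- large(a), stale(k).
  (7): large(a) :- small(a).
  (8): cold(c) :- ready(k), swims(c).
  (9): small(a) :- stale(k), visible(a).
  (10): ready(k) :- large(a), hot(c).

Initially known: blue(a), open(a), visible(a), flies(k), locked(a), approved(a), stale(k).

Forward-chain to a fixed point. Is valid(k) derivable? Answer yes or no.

Round 1: (2) [swims(c) :- locked(a), flies(k).]; (5) [hot(c) :- visible(a).]; (9) [small(a) :- stale(k), visible(a).]. Adds swims(c), hot(c), small(a).
Round 2: (7) [large(a) :- small(a).]. Adds large(a).
Round 3: (6) [wooden(a) :- large(a), stale(k).]; (10) [ready(k) :- large(a), hot(c).]. Adds wooden(a), ready(k).
Round 4: (3) [flagged(k) :- wooden(a).]; (8) [cold(c) :- ready(k), swims(c).]. Adds flagged(k), cold(c).
Round 5: (1) [metal(c) :- cold(c).]. Adds metal(c).
Fixed point reached. valid(k) is concluded only by (4); (4) needs mammal(k) (never derived).

no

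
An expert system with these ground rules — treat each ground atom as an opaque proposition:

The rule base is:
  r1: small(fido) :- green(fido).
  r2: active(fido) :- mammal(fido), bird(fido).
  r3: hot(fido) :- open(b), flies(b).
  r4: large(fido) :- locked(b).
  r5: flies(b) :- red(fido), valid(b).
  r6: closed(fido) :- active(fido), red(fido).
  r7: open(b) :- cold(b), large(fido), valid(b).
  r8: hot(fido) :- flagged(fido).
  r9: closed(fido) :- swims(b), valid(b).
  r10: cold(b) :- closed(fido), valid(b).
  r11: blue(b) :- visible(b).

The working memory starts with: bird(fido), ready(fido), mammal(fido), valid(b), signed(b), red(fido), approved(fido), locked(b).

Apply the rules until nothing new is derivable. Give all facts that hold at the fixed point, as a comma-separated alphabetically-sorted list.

active(fido), approved(fido), bird(fido), closed(fido), cold(b), flies(b), hot(fido), large(fido), locked(b), mammal(fido), open(b), ready(fido), red(fido), signed(b), valid(b)

[1] r2 [active(fido) :- mammal(fido), bird(fido).]; r4 [large(fido) :- locked(b).]; r5 [flies(b) :- red(fido), valid(b).]. ⇒ new: active(fido), large(fido), flies(b).
[2] r6 [closed(fido) :- active(fido), red(fido).]. ⇒ new: closed(fido).
[3] r10 [cold(b) :- closed(fido), valid(b).]. ⇒ new: cold(b).
[4] r7 [open(b) :- cold(b), large(fido), valid(b).]. ⇒ new: open(b).
[5] r3 [hot(fido) :- open(b), flies(b).]. ⇒ new: hot(fido).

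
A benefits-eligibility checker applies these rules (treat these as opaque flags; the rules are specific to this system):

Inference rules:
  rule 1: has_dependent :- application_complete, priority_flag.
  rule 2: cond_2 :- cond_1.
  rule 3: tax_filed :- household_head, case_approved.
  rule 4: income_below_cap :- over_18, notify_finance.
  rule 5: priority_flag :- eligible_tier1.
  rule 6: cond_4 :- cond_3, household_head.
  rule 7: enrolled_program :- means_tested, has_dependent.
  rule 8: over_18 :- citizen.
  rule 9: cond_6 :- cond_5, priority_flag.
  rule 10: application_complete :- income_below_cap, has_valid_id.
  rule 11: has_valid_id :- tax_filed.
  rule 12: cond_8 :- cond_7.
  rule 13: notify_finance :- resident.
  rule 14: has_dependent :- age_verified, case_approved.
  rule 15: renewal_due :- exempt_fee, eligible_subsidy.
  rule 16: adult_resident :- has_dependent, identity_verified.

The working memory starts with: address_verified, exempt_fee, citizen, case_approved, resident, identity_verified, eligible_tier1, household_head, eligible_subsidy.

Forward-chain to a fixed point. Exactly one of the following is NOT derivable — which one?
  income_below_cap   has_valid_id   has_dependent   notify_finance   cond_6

Round 1 fires rule 3, rule 5, rule 8, rule 13, rule 15, giving tax_filed, priority_flag, over_18, notify_finance, renewal_due.
Round 2 fires rule 4, rule 11, giving income_below_cap, has_valid_id.
Round 3 fires rule 10, giving application_complete.
Round 4 fires rule 1, giving has_dependent.
Round 5 fires rule 16, giving adult_resident.
Derived: has_valid_id (round 2), income_below_cap (round 2), has_dependent (round 4), notify_finance (round 1). cond_6 never appears in any round.

cond_6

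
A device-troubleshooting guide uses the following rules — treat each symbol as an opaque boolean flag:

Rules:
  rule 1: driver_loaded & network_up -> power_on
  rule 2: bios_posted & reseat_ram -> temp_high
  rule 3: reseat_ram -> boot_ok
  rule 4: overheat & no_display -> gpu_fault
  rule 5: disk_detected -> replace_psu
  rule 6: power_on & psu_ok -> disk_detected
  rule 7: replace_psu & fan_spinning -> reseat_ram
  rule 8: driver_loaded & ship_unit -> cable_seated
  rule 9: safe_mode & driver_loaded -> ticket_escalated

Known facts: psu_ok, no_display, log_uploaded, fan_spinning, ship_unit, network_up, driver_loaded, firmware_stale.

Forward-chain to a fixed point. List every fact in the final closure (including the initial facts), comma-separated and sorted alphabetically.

boot_ok, cable_seated, disk_detected, driver_loaded, fan_spinning, firmware_stale, log_uploaded, network_up, no_display, power_on, psu_ok, replace_psu, reseat_ram, ship_unit

[1] rule 1 [driver_loaded & network_up -> power_on]; rule 8 [driver_loaded & ship_unit -> cable_seated]. ⇒ new: power_on, cable_seated.
[2] rule 6 [power_on & psu_ok -> disk_detected]. ⇒ new: disk_detected.
[3] rule 5 [disk_detected -> replace_psu]. ⇒ new: replace_psu.
[4] rule 7 [replace_psu & fan_spinning -> reseat_ram]. ⇒ new: reseat_ram.
[5] rule 3 [reseat_ram -> boot_ok]. ⇒ new: boot_ok.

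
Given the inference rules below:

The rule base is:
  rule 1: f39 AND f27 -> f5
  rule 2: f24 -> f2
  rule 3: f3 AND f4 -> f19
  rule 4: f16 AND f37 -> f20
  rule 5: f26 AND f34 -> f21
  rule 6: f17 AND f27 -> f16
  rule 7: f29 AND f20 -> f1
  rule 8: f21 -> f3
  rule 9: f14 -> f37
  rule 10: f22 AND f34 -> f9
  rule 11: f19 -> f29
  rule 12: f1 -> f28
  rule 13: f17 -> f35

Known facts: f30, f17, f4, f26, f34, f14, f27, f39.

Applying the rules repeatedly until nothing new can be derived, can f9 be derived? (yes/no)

Round 1: rule 1 [f39 AND f27 -> f5]; rule 5 [f26 AND f34 -> f21]; rule 6 [f17 AND f27 -> f16]; rule 9 [f14 -> f37]; rule 13 [f17 -> f35]. New: f5, f21, f16, f37, f35.
Round 2: rule 4 [f16 AND f37 -> f20]; rule 8 [f21 -> f3]. New: f20, f3.
Round 3: rule 3 [f3 AND f4 -> f19]. New: f19.
Round 4: rule 11 [f19 -> f29]. New: f29.
Round 5: rule 7 [f29 AND f20 -> f1]. New: f1.
Round 6: rule 12 [f1 -> f28]. New: f28.
Fixed point reached. f9 is concluded only by rule 10; rule 10 needs f22 (never derived).

no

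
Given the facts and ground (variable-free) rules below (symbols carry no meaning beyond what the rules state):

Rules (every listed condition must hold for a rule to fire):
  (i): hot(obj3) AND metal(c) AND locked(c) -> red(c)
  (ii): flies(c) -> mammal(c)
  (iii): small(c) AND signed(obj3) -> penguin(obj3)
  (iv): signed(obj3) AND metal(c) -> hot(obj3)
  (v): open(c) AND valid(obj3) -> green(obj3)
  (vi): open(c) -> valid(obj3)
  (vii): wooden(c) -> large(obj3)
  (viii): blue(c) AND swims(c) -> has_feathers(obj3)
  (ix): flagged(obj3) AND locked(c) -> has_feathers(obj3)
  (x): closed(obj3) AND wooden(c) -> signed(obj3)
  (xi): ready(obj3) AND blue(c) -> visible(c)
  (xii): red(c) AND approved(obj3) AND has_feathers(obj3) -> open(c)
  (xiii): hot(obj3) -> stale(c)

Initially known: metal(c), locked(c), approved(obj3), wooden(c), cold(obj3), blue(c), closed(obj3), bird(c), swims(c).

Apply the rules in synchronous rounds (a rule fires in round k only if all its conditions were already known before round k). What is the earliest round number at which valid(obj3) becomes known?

Round 1: (vii) [wooden(c) -> large(obj3)]; (viii) [blue(c) AND swims(c) -> has_feathers(obj3)]; (x) [closed(obj3) AND wooden(c) -> signed(obj3)]. New: large(obj3), has_feathers(obj3), signed(obj3).
Round 2: (iv) [signed(obj3) AND metal(c) -> hot(obj3)]. New: hot(obj3).
Round 3: (i) [hot(obj3) AND metal(c) AND locked(c) -> red(c)]; (xiii) [hot(obj3) -> stale(c)]. New: red(c), stale(c).
Round 4: (xii) [red(c) AND approved(obj3) AND has_feathers(obj3) -> open(c)]. New: open(c).
Round 5: (vi) [open(c) -> valid(obj3)]. New: valid(obj3).
valid(obj3) first appears in round 5.

5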